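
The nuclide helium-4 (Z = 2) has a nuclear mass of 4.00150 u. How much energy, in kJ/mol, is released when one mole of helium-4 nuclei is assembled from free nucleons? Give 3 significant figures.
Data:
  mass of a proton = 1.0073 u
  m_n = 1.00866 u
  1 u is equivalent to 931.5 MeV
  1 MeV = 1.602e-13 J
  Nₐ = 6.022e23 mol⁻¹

Mass of separated nucleons = 2(1.0073) + 2(1.00866) = 2.0146 + 2.01732 = 4.03192 u
Δm = 4.03192 − 4.00150 = 0.03042 u
Converting to energy: 0.03042 u × 931.5 MeV/u = 28.3362 MeV
Per nucleus in joules: 28.3362 MeV × 1.602e-13 J/MeV = 4.5395e-12 J
Per mole: 4.5395e-12 J × 6.022e23 mol⁻¹ = 2.7337e+12 J/mol

2.73e+09 kJ/mol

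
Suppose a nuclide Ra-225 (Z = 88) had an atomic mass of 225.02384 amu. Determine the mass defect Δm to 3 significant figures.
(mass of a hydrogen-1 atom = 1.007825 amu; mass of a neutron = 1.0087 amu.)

1.86 amu

Mass of separated nucleons = 88(1.007825) + 137(1.0087) = 88.688600 + 138.1919 = 226.880500 amu
The mass defect is 226.880500 − 225.02384 = 1.856660 amu.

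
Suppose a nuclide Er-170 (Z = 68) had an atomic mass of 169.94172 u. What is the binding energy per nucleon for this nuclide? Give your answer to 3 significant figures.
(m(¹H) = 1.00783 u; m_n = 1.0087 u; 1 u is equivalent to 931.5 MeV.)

8.10 MeV/nucleon

Mass of separated nucleons = 68(1.00783) + 102(1.0087) = 68.53244 + 102.8874 = 171.41984 u
The mass defect is 171.41984 − 169.94172 = 1.47812 u.
E_B = 1.47812 × 931.5 = 1376.87 MeV
Dividing by A = 170 gives 8.099 MeV per nucleon.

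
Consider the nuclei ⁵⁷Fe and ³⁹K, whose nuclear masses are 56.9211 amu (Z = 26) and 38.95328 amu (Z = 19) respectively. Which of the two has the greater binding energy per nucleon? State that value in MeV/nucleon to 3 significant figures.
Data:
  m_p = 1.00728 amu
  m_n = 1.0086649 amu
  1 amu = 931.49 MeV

⁵⁷Fe: Σm = 26(1.00728) + 31(1.0086649) = 57.4578919 amu; Δm = 0.5367919 amu; E_B = 500.02 MeV; E_B/A = 8.772 MeV
³⁹K: Σm = 19(1.00728) + 20(1.0086649) = 39.3116180 amu; Δm = 0.3583380 amu; E_B = 333.79 MeV; E_B/A = 8.559 MeV
⁵⁷Fe has the higher binding energy per nucleon, so it is the more tightly bound nucleus.

⁵⁷Fe; 8.77 MeV/nucleon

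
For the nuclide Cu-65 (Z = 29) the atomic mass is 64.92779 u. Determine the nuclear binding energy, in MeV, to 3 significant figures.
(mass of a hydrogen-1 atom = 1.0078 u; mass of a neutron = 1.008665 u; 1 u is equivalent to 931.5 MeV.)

The nucleus contains 29 protons and 65 − 29 = 36 neutrons.
Total constituent mass: 29 × 1.0078 + 36 × 1.008665 = 65.538140 u
Mass defect Δm = 65.538140 − 64.92779 = 0.610350 u
Binding energy = Δm·c² = 0.610350 × 931.5 MeV/u = 568.541 MeV

569 MeV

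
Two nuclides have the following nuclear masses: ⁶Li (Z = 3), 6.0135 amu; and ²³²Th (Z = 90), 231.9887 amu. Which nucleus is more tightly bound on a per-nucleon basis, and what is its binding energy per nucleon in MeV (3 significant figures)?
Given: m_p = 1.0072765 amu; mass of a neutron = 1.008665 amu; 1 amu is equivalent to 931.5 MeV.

²³²Th; 7.62 MeV/nucleon

⁶Li: Σm = 3(1.0072765) + 3(1.008665) = 6.0478245 amu; Δm = 0.0343245 amu; E_B = 31.973 MeV; E_B/A = 5.329 MeV
²³²Th: Σm = 90(1.0072765) + 142(1.008665) = 233.8853150 amu; Δm = 1.8966150 amu; E_B = 1766.7 MeV; E_B/A = 7.615 MeV
²³²Th has the higher binding energy per nucleon, so it is the more tightly bound nucleus.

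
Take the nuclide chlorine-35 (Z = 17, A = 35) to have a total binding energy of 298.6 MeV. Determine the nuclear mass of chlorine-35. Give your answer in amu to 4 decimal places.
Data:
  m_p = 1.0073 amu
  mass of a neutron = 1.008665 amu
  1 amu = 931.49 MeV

Mass defect = 298.6 MeV / (931.49 MeV/amu) = 0.320562 amu
Constituent mass = 17(1.0073) + 18(1.008665) = 35.280070 amu
Nuclear mass = 35.280070 − 0.320562 = 34.959508 amu ≈ 34.9595 amu (to 4 decimal places)

34.9595 amu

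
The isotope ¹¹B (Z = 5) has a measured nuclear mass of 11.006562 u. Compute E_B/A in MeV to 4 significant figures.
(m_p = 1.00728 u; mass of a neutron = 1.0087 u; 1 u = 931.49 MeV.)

6.947 MeV/nucleon

Σm = 5·m_p + 6·m_n = 5.03640 + 6.0522 = 11.08860 u
The mass defect is 11.08860 − 11.006562 = 0.082038 u.
E_B = 0.082038 × 931.49 = 76.4176 MeV
BE/A = 76.4176 MeV / 11 = 6.947 MeV/nucleon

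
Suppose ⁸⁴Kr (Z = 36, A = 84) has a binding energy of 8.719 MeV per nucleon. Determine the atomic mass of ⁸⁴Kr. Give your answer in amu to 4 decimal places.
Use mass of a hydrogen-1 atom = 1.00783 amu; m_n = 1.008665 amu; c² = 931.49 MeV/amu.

83.9115 amu

Total binding energy = 84 × 8.719 = 732.396 MeV
Mass defect = 732.396 MeV / (931.49 MeV/amu) = 0.786263 amu
Constituent mass = 36(1.00783) + 48(1.008665) = 84.697800 amu
Atomic mass = 84.697800 − 0.786263 = 83.911537 amu ≈ 83.9115 amu (to 4 decimal places)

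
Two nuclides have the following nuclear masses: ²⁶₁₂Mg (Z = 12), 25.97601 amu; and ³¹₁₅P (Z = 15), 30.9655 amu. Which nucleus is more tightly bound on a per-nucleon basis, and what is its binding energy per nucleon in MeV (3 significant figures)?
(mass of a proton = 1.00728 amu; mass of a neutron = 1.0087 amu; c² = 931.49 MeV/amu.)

³¹₁₅P; 8.50 MeV/nucleon

²⁶₁₂Mg: Σm = 12(1.00728) + 14(1.0087) = 26.20916 amu; Δm = 0.23315 amu; E_B = 217.18 MeV; E_B/A = 8.353 MeV
³¹₁₅P: Σm = 15(1.00728) + 16(1.0087) = 31.24840 amu; Δm = 0.28290 amu; E_B = 263.52 MeV; E_B/A = 8.501 MeV
³¹₁₅P has the higher binding energy per nucleon, so it is the more tightly bound nucleus.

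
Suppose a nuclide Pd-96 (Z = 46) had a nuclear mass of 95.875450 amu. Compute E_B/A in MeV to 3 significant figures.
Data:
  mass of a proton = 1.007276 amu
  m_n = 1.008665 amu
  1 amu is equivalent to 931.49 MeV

8.66 MeV/nucleon

With 46 protons and 50 neutrons (A = 96):
Mass of separated nucleons = 46(1.007276) + 50(1.008665) = 46.334696 + 50.433250 = 96.767946 amu
The mass defect is 96.767946 − 95.875450 = 0.892496 amu.
E_B = 0.892496 × 931.49 = 831.351 MeV
Per nucleon: 831.351 / 96 = 8.660 MeV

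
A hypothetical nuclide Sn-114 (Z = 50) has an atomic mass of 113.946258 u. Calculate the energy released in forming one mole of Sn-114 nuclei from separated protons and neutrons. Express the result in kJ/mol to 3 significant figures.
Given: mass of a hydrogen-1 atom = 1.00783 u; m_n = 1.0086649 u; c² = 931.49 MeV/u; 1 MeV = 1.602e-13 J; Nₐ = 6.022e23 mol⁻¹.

8.98e+10 kJ/mol

With 50 protons and 64 neutrons (A = 114):
Σm = 50·m(¹H) + 64·m_n = 50.39150 + 64.5545536 = 114.9460536 u
Mass defect Δm = 114.9460536 − 113.946258 = 0.9997956 u
Binding energy = Δm·c² = 0.9997956 × 931.49 MeV/u = 931.300 MeV
Per nucleus in joules: 931.300 MeV × 1.602e-13 J/MeV = 1.4919e-10 J
Per mole: 1.4919e-10 J × 6.022e23 mol⁻¹ = 8.9842e+13 J/mol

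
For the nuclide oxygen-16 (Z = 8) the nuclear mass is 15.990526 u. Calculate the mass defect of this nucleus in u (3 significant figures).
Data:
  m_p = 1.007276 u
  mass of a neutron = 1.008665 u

0.137 u

The nucleus contains 8 protons and 16 − 8 = 8 neutrons.
Σm = 8·m_p + 8·m_n = 8.058208 + 8.069320 = 16.127528 u
Δm = 16.127528 − 15.990526 = 0.137002 u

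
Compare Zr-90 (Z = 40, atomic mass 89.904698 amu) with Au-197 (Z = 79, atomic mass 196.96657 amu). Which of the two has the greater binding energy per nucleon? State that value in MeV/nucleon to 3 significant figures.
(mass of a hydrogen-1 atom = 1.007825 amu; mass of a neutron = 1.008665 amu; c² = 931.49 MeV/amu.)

Zr-90; 8.71 MeV/nucleon

Zr-90: Σm = 40(1.007825) + 50(1.008665) = 90.746250 amu; Δm = 0.841552 amu; E_B = 783.90 MeV; E_B/A = 8.710 MeV
Au-197: Σm = 79(1.007825) + 118(1.008665) = 198.640645 amu; Δm = 1.674075 amu; E_B = 1559.4 MeV; E_B/A = 7.916 MeV
Zr-90 has the higher binding energy per nucleon, so it is the more tightly bound nucleus.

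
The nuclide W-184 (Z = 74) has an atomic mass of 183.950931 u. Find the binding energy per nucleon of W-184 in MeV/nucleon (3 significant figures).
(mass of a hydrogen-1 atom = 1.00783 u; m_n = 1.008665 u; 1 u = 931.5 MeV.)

Mass of separated nucleons = 74(1.00783) + 110(1.008665) = 74.57942 + 110.953150 = 185.532570 u
Mass defect Δm = 185.532570 − 183.950931 = 1.581639 u
E_B = 1.581639 × 931.5 = 1473.30 MeV
Per nucleon: 1473.30 / 184 = 8.007 MeV

8.01 MeV/nucleon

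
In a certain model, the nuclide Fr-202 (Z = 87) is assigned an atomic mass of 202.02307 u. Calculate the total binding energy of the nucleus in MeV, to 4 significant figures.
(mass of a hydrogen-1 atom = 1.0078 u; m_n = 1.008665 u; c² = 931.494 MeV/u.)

1539 MeV

Mass of separated nucleons = 87(1.0078) + 115(1.008665) = 87.6786 + 115.996475 = 203.675075 u
Δm = 203.675075 − 202.02307 = 1.652005 u
Converting to energy: 1.652005 u × 931.494 MeV/u = 1538.83 MeV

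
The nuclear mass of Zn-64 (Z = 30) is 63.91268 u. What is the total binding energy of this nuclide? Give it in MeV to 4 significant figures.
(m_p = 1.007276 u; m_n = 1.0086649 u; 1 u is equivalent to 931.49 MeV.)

With 30 protons and 34 neutrons (A = 64):
Mass of separated nucleons = 30(1.007276) + 34(1.0086649) = 30.218280 + 34.2946066 = 64.5128866 u
Mass defect Δm = 64.5128866 − 63.91268 = 0.6002066 u
Binding energy = Δm·c² = 0.6002066 × 931.49 MeV/u = 559.086 MeV

559.1 MeV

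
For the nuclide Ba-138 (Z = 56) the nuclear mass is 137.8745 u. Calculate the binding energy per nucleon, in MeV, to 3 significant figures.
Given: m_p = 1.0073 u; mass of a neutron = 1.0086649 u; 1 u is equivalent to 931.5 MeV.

8.40 MeV/nucleon

With 56 protons and 82 neutrons (A = 138):
Σm = 56·m_p + 82·m_n = 56.4088 + 82.7105218 = 139.1193218 u
Δm = 139.1193218 − 137.8745 = 1.2448218 u
Converting to energy: 1.2448218 u × 931.5 MeV/u = 1159.55 MeV
BE/A = 1159.55 MeV / 138 = 8.403 MeV/nucleon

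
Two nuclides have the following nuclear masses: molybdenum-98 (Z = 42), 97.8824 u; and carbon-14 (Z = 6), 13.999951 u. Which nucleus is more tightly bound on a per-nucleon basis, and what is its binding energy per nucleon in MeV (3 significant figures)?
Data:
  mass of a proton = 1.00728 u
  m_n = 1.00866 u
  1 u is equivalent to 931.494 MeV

molybdenum-98; 8.63 MeV/nucleon

molybdenum-98: Σm = 42(1.00728) + 56(1.00866) = 98.79072 u; Δm = 0.90832 u; E_B = 846.09 MeV; E_B/A = 8.634 MeV
carbon-14: Σm = 6(1.00728) + 8(1.00866) = 14.11296 u; Δm = 0.113009 u; E_B = 105.27 MeV; E_B/A = 7.519 MeV
molybdenum-98 has the higher binding energy per nucleon, so it is the more tightly bound nucleus.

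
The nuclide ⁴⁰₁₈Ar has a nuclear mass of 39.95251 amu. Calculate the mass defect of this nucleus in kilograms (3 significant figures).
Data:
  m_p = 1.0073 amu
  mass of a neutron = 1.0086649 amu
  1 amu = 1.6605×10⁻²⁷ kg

Z = 18, so N = A − Z = 40 − 18 = 22.
Σm = 18·m_p + 22·m_n = 18.1314 + 22.1906278 = 40.3220278 amu
Mass defect Δm = 40.3220278 − 39.95251 = 0.3695178 amu
In SI units: 0.3695178 amu × 1.6605×10⁻²⁷ kg/amu = 6.1358e-28 kg

6.14e-28 kg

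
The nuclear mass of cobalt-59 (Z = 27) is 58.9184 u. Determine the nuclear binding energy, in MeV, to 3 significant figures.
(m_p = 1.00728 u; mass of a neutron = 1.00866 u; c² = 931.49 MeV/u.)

517 MeV

With 27 protons and 32 neutrons (A = 59):
Σm = 27·m_p + 32·m_n = 27.19656 + 32.27712 = 59.47368 u
Δm = 59.47368 − 58.9184 = 0.55528 u
Converting to energy: 0.55528 u × 931.49 MeV/u = 517.238 MeV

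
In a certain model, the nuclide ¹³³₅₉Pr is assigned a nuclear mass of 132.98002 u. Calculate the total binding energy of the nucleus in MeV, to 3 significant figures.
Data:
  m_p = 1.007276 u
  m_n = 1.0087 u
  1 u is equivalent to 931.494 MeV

1020 MeV

Total constituent mass: 59 × 1.007276 + 74 × 1.0087 = 134.073084 u
The mass defect is 134.073084 − 132.98002 = 1.093064 u.
E_B = 1.093064 × 931.494 = 1018.18 MeV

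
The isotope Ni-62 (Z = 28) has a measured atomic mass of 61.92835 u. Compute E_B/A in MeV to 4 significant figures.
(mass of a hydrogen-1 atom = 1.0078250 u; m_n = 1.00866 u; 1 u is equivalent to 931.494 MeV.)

8.792 MeV/nucleon

Σm = 28·m(¹H) + 34·m_n = 28.2191000 + 34.29444 = 62.5135400 u
Δm = 62.5135400 − 61.92835 = 0.5851900 u
Converting to energy: 0.5851900 u × 931.494 MeV/u = 545.101 MeV
Per nucleon: 545.101 / 62 = 8.792 MeV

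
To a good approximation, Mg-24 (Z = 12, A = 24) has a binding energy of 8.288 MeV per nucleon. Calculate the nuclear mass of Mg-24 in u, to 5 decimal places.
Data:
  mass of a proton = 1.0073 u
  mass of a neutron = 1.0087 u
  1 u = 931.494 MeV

Total binding energy = 24 × 8.288 = 198.912 MeV
Mass defect = 198.912 MeV / (931.494 MeV/u) = 0.2135408 u
Constituent mass = 12(1.0073) + 12(1.0087) = 24.1920 u
Nuclear mass = 24.1920 − 0.2135408 = 23.9784592 u ≈ 23.97846 u (to 5 decimal places)

23.97846 u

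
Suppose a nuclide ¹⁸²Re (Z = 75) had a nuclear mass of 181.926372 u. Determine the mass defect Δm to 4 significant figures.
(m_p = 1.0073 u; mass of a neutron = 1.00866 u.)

1.548 u

Z = 75, so N = A − Z = 182 − 75 = 107.
Mass of separated nucleons = 75(1.0073) + 107(1.00866) = 75.5475 + 107.92662 = 183.47412 u
The mass defect is 183.47412 − 181.926372 = 1.547748 u.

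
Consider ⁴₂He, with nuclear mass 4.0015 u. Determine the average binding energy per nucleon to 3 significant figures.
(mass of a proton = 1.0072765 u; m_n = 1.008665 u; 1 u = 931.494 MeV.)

Z = 2, so N = A − Z = 4 − 2 = 2.
Σm = 2·m_p + 2·m_n = 2.0145530 + 2.017330 = 4.0318830 u
The mass defect is 4.0318830 − 4.0015 = 0.0303830 u.
E_B = 0.0303830 × 931.494 = 28.3016 MeV
Per nucleon: 28.3016 / 4 = 7.075 MeV

7.08 MeV/nucleon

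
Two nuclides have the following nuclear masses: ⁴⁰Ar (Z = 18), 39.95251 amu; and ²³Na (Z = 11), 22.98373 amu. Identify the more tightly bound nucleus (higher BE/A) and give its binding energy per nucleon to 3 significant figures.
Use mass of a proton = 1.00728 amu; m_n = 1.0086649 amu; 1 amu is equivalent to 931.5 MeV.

⁴⁰Ar: Σm = 18(1.00728) + 22(1.0086649) = 40.3216678 amu; Δm = 0.3691578 amu; E_B = 343.87 MeV; E_B/A = 8.597 MeV
²³Na: Σm = 11(1.00728) + 12(1.0086649) = 23.1840588 amu; Δm = 0.2003288 amu; E_B = 186.61 MeV; E_B/A = 8.113 MeV
⁴⁰Ar has the higher binding energy per nucleon, so it is the more tightly bound nucleus.

⁴⁰Ar; 8.60 MeV/nucleon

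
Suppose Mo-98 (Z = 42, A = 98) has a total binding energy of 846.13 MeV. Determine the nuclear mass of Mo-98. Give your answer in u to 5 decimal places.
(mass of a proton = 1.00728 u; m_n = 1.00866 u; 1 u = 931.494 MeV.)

97.88236 u

Mass defect = 846.13 MeV / (931.494 MeV/u) = 0.9083580 u
Constituent mass = 42(1.00728) + 56(1.00866) = 98.79072 u
Nuclear mass = 98.79072 − 0.9083580 = 97.8823620 u ≈ 97.88236 u (to 5 decimal places)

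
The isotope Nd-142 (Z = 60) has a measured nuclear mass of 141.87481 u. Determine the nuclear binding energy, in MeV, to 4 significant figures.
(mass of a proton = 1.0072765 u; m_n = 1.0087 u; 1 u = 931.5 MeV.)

1188 MeV

Σm = 60·m_p + 82·m_n = 60.4365900 + 82.7134 = 143.1499900 u
Δm = 143.1499900 − 141.87481 = 1.2751800 u
E_B = 1.2751800 × 931.5 = 1187.83 MeV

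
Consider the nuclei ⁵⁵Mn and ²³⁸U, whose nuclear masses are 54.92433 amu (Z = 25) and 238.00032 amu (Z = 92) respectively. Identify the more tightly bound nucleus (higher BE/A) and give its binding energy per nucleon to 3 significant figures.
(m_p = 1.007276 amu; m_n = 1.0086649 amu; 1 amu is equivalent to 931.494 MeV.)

⁵⁵Mn: Σm = 25(1.007276) + 30(1.0086649) = 55.4418470 amu; Δm = 0.5175170 amu; E_B = 482.064 MeV; E_B/A = 8.7648 MeV
²³⁸U: Σm = 92(1.007276) + 146(1.0086649) = 239.9344674 amu; Δm = 1.9341474 amu; E_B = 1801.6 MeV; E_B/A = 7.570 MeV
⁵⁵Mn has the higher binding energy per nucleon, so it is the more tightly bound nucleus.

⁵⁵Mn; 8.76 MeV/nucleon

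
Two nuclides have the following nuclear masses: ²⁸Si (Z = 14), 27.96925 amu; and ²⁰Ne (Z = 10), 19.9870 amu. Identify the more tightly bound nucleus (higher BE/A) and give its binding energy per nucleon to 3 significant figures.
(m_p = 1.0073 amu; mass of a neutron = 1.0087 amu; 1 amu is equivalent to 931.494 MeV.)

²⁸Si; 8.47 MeV/nucleon

²⁸Si: Σm = 14(1.0073) + 14(1.0087) = 28.2240 amu; Δm = 0.25475 amu; E_B = 237.298 MeV; E_B/A = 8.4749 MeV
²⁰Ne: Σm = 10(1.0073) + 10(1.0087) = 20.1600 amu; Δm = 0.1730 amu; E_B = 161.148 MeV; E_B/A = 8.057 MeV
²⁸Si has the higher binding energy per nucleon, so it is the more tightly bound nucleus.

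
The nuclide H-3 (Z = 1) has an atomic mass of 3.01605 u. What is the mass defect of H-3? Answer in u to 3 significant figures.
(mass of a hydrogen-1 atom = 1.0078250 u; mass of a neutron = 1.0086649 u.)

Z = 1, so N = A − Z = 3 − 1 = 2.
Total constituent mass: 1 × 1.0078250 + 2 × 1.0086649 = 3.0251548 u
Mass defect Δm = 3.0251548 − 3.01605 = 0.0091048 u

0.00910 u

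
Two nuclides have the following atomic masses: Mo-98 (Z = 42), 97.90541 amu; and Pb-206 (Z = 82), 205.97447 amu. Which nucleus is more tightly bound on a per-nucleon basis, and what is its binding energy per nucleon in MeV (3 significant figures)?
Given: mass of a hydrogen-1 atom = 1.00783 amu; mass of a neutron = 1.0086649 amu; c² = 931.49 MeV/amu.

Mo-98: Σm = 42(1.00783) + 56(1.0086649) = 98.8140944 amu; Δm = 0.9086844 amu; E_B = 846.43 MeV; E_B/A = 8.637 MeV
Pb-206: Σm = 82(1.00783) + 124(1.0086649) = 207.7165076 amu; Δm = 1.7420376 amu; E_B = 1622.7 MeV; E_B/A = 7.877 MeV
Mo-98 has the higher binding energy per nucleon, so it is the more tightly bound nucleus.

Mo-98; 8.64 MeV/nucleon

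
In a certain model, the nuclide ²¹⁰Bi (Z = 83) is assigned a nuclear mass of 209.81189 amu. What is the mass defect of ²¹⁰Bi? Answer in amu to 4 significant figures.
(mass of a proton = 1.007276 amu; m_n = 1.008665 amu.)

1.892 amu

The nucleus contains 83 protons and 210 − 83 = 127 neutrons.
Total constituent mass: 83 × 1.007276 + 127 × 1.008665 = 211.704363 amu
Δm = 211.704363 − 209.81189 = 1.892473 amu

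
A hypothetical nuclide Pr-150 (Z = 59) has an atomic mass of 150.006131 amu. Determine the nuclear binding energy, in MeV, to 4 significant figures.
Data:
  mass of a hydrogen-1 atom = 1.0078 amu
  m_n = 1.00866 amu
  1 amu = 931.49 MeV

With 59 protons and 91 neutrons (A = 150):
Total constituent mass: 59 × 1.0078 + 91 × 1.00866 = 151.24826 amu
The mass defect is 151.24826 − 150.006131 = 1.242129 amu.
Converting to energy: 1.242129 amu × 931.49 MeV/amu = 1157.03 MeV

1157 MeV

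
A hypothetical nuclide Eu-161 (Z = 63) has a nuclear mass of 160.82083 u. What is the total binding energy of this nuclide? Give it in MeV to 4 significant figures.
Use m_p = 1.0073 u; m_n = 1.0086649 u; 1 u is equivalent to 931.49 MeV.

The nucleus contains 63 protons and 161 − 63 = 98 neutrons.
Σm = 63·m_p + 98·m_n = 63.4599 + 98.8491602 = 162.3090602 u
Mass defect Δm = 162.3090602 − 160.82083 = 1.4882302 u
E_B = 1.4882302 × 931.49 = 1386.27 MeV

1386 MeV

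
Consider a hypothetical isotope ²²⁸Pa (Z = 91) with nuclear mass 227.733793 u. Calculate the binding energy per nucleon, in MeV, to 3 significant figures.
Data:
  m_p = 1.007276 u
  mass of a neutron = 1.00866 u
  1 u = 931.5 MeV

8.64 MeV/nucleon

Mass of separated nucleons = 91(1.007276) + 137(1.00866) = 91.662116 + 138.18642 = 229.848536 u
The mass defect is 229.848536 − 227.733793 = 2.114743 u.
Binding energy = Δm·c² = 2.114743 × 931.5 MeV/u = 1969.88 MeV
Per nucleon: 1969.88 / 228 = 8.640 MeV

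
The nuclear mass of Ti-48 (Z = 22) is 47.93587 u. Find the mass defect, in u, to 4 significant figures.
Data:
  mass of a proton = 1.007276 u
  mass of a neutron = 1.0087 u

The nucleus contains 22 protons and 48 − 22 = 26 neutrons.
Total constituent mass: 22 × 1.007276 + 26 × 1.0087 = 48.386272 u
The mass defect is 48.386272 − 47.93587 = 0.450402 u.

0.4504 u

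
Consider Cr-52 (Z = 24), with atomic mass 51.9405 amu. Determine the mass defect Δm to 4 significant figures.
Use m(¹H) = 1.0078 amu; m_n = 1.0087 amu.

0.4903 amu

The nucleus contains 24 protons and 52 − 24 = 28 neutrons.
Total constituent mass: 24 × 1.0078 + 28 × 1.0087 = 52.4308 amu
The mass defect is 52.4308 − 51.9405 = 0.4903 amu.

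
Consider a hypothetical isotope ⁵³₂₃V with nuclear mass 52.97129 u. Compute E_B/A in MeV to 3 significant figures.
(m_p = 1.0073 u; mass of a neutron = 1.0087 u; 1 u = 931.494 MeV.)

8.04 MeV/nucleon

Z = 23, so N = A − Z = 53 − 23 = 30.
Total constituent mass: 23 × 1.0073 + 30 × 1.0087 = 53.4289 u
The mass defect is 53.4289 − 52.97129 = 0.45761 u.
Converting to energy: 0.45761 u × 931.494 MeV/u = 426.261 MeV
BE/A = 426.261 MeV / 53 = 8.043 MeV/nucleon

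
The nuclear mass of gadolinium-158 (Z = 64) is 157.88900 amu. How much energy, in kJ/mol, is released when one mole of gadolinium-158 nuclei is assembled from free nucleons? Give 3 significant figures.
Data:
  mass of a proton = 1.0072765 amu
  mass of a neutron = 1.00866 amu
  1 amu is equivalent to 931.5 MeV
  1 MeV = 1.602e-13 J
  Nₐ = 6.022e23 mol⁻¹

With 64 protons and 94 neutrons (A = 158):
Σm = 64·m_p + 94·m_n = 64.4656960 + 94.81404 = 159.2797360 amu
Δm = 159.2797360 − 157.88900 = 1.3907360 amu
Binding energy = Δm·c² = 1.3907360 × 931.5 MeV/amu = 1295.47 MeV
Per nucleus in joules: 1295.47 MeV × 1.602e-13 J/MeV = 2.0753e-10 J
Per mole: 2.0753e-10 J × 6.022e23 mol⁻¹ = 1.2497e+14 J/mol

1.25e+11 kJ/mol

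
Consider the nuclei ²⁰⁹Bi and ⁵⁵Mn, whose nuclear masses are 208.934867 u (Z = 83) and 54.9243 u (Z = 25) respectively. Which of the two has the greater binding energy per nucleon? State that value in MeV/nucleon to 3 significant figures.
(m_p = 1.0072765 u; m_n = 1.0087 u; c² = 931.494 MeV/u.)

⁵⁵Mn; 8.78 MeV/nucleon

²⁰⁹Bi: Σm = 83(1.0072765) + 126(1.0087) = 210.7001495 u; Δm = 1.7652825 u; E_B = 1644.4 MeV; E_B/A = 7.868 MeV
⁵⁵Mn: Σm = 25(1.0072765) + 30(1.0087) = 55.4429125 u; Δm = 0.5186125 u; E_B = 483.08 MeV; E_B/A = 8.783 MeV
⁵⁵Mn has the higher binding energy per nucleon, so it is the more tightly bound nucleus.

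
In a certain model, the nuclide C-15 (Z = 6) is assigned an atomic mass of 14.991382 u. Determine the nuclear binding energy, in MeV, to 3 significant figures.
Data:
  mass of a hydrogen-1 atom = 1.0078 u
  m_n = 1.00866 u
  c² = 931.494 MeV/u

124 MeV

Mass of separated nucleons = 6(1.0078) + 9(1.00866) = 6.0468 + 9.07794 = 15.12474 u
Δm = 15.12474 − 14.991382 = 0.133358 u
Binding energy = Δm·c² = 0.133358 × 931.494 MeV/u = 124.222 MeV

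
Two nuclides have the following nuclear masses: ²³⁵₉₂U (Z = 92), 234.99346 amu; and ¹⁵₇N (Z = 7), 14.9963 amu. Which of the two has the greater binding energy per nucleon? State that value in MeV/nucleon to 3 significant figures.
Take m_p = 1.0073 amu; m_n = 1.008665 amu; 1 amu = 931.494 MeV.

²³⁵₉₂U: Σm = 92(1.0073) + 143(1.008665) = 236.910695 amu; Δm = 1.917235 amu; E_B = 1785.9 MeV; E_B/A = 7.600 MeV
¹⁵₇N: Σm = 7(1.0073) + 8(1.008665) = 15.120420 amu; Δm = 0.124120 amu; E_B = 115.62 MeV; E_B/A = 7.708 MeV
¹⁵₇N has the higher binding energy per nucleon, so it is the more tightly bound nucleus.

¹⁵₇N; 7.71 MeV/nucleon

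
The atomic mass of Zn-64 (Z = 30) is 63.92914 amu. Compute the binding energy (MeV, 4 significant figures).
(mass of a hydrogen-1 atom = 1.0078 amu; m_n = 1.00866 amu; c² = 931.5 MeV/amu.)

558.2 MeV

Z = 30, so N = A − Z = 64 − 30 = 34.
Σm = 30·m(¹H) + 34·m_n = 30.2340 + 34.29444 = 64.52844 amu
The mass defect is 64.52844 − 63.92914 = 0.59930 amu.
Binding energy = Δm·c² = 0.59930 × 931.5 MeV/amu = 558.248 MeV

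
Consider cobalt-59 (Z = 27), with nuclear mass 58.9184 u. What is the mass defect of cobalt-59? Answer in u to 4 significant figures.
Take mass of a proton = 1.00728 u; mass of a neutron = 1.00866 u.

0.5553 u

Z = 27, so N = A − Z = 59 − 27 = 32.
Σm = 27·m_p + 32·m_n = 27.19656 + 32.27712 = 59.47368 u
Mass defect Δm = 59.47368 − 58.9184 = 0.55528 u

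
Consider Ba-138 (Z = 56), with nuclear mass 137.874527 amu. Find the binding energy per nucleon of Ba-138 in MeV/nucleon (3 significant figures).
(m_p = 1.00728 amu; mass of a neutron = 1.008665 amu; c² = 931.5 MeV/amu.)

8.39 MeV/nucleon

The nucleus contains 56 protons and 138 − 56 = 82 neutrons.
Σm = 56·m_p + 82·m_n = 56.40768 + 82.710530 = 139.118210 amu
Mass defect Δm = 139.118210 − 137.874527 = 1.243683 amu
Converting to energy: 1.243683 amu × 931.5 MeV/amu = 1158.49 MeV
Per nucleon: 1158.49 / 138 = 8.3949 MeV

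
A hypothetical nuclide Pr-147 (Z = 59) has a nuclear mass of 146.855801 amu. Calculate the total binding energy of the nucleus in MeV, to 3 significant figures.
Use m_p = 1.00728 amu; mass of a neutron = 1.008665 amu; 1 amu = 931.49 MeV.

1240 MeV

Σm = 59·m_p + 88·m_n = 59.42952 + 88.762520 = 148.192040 amu
Mass defect Δm = 148.192040 − 146.855801 = 1.336239 amu
Binding energy = Δm·c² = 1.336239 × 931.49 MeV/amu = 1244.69 MeV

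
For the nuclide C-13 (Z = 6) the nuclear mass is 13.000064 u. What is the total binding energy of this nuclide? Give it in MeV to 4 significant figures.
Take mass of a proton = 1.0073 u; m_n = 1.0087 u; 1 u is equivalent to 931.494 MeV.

97.47 MeV

Z = 6, so N = A − Z = 13 − 6 = 7.
Mass of separated nucleons = 6(1.0073) + 7(1.0087) = 6.0438 + 7.0609 = 13.1047 u
The mass defect is 13.1047 − 13.000064 = 0.104636 u.
Converting to energy: 0.104636 u × 931.494 MeV/u = 97.4678 MeV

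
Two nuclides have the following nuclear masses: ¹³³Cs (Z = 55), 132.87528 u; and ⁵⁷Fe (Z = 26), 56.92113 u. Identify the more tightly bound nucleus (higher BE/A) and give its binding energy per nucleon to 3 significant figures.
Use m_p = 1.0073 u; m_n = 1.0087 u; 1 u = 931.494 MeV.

⁵⁷Fe; 8.80 MeV/nucleon

¹³³Cs: Σm = 55(1.0073) + 78(1.0087) = 134.0801 u; Δm = 1.20482 u; E_B = 1122.3 MeV; E_B/A = 8.438 MeV
⁵⁷Fe: Σm = 26(1.0073) + 31(1.0087) = 57.4595 u; Δm = 0.53837 u; E_B = 501.49 MeV; E_B/A = 8.798 MeV
⁵⁷Fe has the higher binding energy per nucleon, so it is the more tightly bound nucleus.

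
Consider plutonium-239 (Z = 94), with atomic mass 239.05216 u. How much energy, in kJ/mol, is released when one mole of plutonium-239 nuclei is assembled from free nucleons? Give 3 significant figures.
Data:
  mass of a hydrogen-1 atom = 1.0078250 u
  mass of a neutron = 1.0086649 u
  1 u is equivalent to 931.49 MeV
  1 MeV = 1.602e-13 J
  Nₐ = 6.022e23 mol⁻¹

Mass of separated nucleons = 94(1.0078250) + 145(1.0086649) = 94.7355500 + 146.2564105 = 240.9919605 u
Mass defect Δm = 240.9919605 − 239.05216 = 1.9398005 u
E_B = 1.9398005 × 931.49 = 1806.90 MeV
Per nucleus in joules: 1806.90 MeV × 1.602e-13 J/MeV = 2.8947e-10 J
Per mole: 2.8947e-10 J × 6.022e23 mol⁻¹ = 1.7432e+14 J/mol

1.74e+11 kJ/mol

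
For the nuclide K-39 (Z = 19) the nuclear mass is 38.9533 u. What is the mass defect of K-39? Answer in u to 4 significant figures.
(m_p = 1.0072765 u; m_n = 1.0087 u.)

0.3590 u

The nucleus contains 19 protons and 39 − 19 = 20 neutrons.
Total constituent mass: 19 × 1.0072765 + 20 × 1.0087 = 39.3122535 u
Δm = 39.3122535 − 38.9533 = 0.3589535 u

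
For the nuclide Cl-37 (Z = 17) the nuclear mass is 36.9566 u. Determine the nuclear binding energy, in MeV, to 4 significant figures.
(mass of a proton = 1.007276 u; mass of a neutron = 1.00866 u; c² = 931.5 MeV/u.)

317.0 MeV

Σm = 17·m_p + 20·m_n = 17.123692 + 20.17320 = 37.296892 u
Mass defect Δm = 37.296892 − 36.9566 = 0.340292 u
E_B = 0.340292 × 931.5 = 316.982 MeV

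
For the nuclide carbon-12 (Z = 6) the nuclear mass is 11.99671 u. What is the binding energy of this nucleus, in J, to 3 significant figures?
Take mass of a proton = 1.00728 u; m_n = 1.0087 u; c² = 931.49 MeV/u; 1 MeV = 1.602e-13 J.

Z = 6, so N = A − Z = 12 − 6 = 6.
Total constituent mass: 6 × 1.00728 + 6 × 1.0087 = 12.09588 u
Mass defect Δm = 12.09588 − 11.99671 = 0.09917 u
Binding energy = Δm·c² = 0.09917 × 931.49 MeV/u = 92.3759 MeV
In joules: 92.3759 MeV × 1.602e-13 J/MeV = 1.4799e-11 J

1.48e-11 J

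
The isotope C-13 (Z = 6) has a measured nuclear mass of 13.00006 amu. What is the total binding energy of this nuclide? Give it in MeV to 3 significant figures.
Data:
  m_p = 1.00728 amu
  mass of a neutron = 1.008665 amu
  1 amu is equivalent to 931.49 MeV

Z = 6, so N = A − Z = 13 − 6 = 7.
Total constituent mass: 6 × 1.00728 + 7 × 1.008665 = 13.104335 amu
The mass defect is 13.104335 − 13.00006 = 0.104275 amu.
Binding energy = Δm·c² = 0.104275 × 931.49 MeV/amu = 97.1311 MeV

97.1 MeV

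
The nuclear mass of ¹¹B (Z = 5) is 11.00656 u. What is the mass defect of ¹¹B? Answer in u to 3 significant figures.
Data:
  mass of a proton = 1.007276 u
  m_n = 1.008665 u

Total constituent mass: 5 × 1.007276 + 6 × 1.008665 = 11.088370 u
Δm = 11.088370 − 11.00656 = 0.081810 u

0.0818 u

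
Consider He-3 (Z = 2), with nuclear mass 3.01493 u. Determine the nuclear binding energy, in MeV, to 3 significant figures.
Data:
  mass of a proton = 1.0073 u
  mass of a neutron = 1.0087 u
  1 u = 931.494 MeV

Z = 2, so N = A − Z = 3 − 2 = 1.
Mass of separated nucleons = 2(1.0073) + 1(1.0087) = 2.0146 + 1.0087 = 3.0233 u
Mass defect Δm = 3.0233 − 3.01493 = 0.00837 u
E_B = 0.00837 × 931.494 = 7.79660 MeV

7.80 MeV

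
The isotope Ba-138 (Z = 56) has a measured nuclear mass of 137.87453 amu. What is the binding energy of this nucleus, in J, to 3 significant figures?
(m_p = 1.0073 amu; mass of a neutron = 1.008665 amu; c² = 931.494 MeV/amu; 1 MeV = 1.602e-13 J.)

1.86e-10 J

With 56 protons and 82 neutrons (A = 138):
Mass of separated nucleons = 56(1.0073) + 82(1.008665) = 56.4088 + 82.710530 = 139.119330 amu
Δm = 139.119330 − 137.87453 = 1.244800 amu
Binding energy = Δm·c² = 1.244800 × 931.494 MeV/amu = 1159.52 MeV
In joules: 1159.52 MeV × 1.602e-13 J/MeV = 1.8576e-10 J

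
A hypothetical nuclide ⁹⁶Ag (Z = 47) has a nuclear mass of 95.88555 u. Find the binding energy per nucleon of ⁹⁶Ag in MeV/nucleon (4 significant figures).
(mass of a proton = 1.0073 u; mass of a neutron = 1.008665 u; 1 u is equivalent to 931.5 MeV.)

Σm = 47·m_p + 49·m_n = 47.3431 + 49.424585 = 96.767685 u
Mass defect Δm = 96.767685 − 95.88555 = 0.882135 u
E_B = 0.882135 × 931.5 = 821.709 MeV
Dividing by A = 96 gives 8.559 MeV per nucleon.

8.559 MeV/nucleon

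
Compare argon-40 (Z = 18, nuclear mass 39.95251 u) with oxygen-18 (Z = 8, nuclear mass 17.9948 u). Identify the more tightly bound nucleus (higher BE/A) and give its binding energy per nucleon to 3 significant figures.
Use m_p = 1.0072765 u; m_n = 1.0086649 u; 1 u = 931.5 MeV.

argon-40; 8.60 MeV/nucleon

argon-40: Σm = 18(1.0072765) + 22(1.0086649) = 40.3216048 u; Δm = 0.3690948 u; E_B = 343.81 MeV; E_B/A = 8.595 MeV
oxygen-18: Σm = 8(1.0072765) + 10(1.0086649) = 18.1448610 u; Δm = 0.1500610 u; E_B = 139.78 MeV; E_B/A = 7.766 MeV
argon-40 has the higher binding energy per nucleon, so it is the more tightly bound nucleus.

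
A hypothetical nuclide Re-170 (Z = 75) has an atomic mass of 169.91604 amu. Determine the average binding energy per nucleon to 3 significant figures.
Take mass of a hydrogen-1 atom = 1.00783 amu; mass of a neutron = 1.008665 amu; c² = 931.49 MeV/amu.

8.19 MeV/nucleon

Total constituent mass: 75 × 1.00783 + 95 × 1.008665 = 171.410425 amu
Mass defect Δm = 171.410425 − 169.91604 = 1.494385 amu
Converting to energy: 1.494385 amu × 931.49 MeV/amu = 1392.00 MeV
Per nucleon: 1392.00 / 170 = 8.188 MeV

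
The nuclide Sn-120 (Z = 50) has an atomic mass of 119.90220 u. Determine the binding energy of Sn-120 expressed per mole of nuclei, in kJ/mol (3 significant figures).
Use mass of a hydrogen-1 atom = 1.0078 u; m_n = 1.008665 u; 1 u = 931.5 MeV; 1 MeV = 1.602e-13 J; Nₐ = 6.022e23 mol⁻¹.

With 50 protons and 70 neutrons (A = 120):
Total constituent mass: 50 × 1.0078 + 70 × 1.008665 = 120.996550 u
Δm = 120.996550 − 119.90220 = 1.094350 u
E_B = 1.094350 × 931.5 = 1019.39 MeV
Per nucleus in joules: 1019.39 MeV × 1.602e-13 J/MeV = 1.6331e-10 J
Per mole: 1.6331e-10 J × 6.022e23 mol⁻¹ = 9.8345e+13 J/mol

9.83e+10 kJ/mol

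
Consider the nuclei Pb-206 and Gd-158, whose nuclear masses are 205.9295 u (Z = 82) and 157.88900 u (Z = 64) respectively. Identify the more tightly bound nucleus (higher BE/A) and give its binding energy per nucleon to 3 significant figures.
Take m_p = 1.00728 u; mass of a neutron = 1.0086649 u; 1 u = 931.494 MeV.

Pb-206: Σm = 82(1.00728) + 124(1.0086649) = 207.6714076 u; Δm = 1.7419076 u; E_B = 1622.6 MeV; E_B/A = 7.877 MeV
Gd-158: Σm = 64(1.00728) + 94(1.0086649) = 159.2804206 u; Δm = 1.3914206 u; E_B = 1296.1 MeV; E_B/A = 8.203 MeV
Gd-158 has the higher binding energy per nucleon, so it is the more tightly bound nucleus.

Gd-158; 8.20 MeV/nucleon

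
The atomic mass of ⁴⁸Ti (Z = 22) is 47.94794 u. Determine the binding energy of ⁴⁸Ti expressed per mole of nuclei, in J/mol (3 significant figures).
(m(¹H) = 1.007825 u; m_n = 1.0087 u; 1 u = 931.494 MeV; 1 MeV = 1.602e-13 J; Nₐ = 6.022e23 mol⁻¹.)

With 22 protons and 26 neutrons (A = 48):
Σm = 22·m(¹H) + 26·m_n = 22.172150 + 26.2262 = 48.398350 u
Δm = 48.398350 − 47.94794 = 0.450410 u
Binding energy = Δm·c² = 0.450410 × 931.494 MeV/u = 419.554 MeV
Per nucleus in joules: 419.554 MeV × 1.602e-13 J/MeV = 6.7213e-11 J
Per mole: 6.7213e-11 J × 6.022e23 mol⁻¹ = 4.0476e+13 J/mol

4.05e+13 J/mol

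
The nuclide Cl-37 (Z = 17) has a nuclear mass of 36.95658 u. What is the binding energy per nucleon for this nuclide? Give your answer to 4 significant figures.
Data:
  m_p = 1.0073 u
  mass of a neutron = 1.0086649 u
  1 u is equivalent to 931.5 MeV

With 17 protons and 20 neutrons (A = 37):
Total constituent mass: 17 × 1.0073 + 20 × 1.0086649 = 37.2973980 u
Δm = 37.2973980 − 36.95658 = 0.3408180 u
Converting to energy: 0.3408180 u × 931.5 MeV/u = 317.472 MeV
Per nucleon: 317.472 / 37 = 8.580 MeV

8.580 MeV/nucleon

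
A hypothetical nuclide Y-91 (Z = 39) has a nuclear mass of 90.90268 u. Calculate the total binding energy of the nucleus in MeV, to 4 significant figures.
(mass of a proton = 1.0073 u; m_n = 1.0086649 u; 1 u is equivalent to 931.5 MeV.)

775.6 MeV

With 39 protons and 52 neutrons (A = 91):
Σm = 39·m_p + 52·m_n = 39.2847 + 52.4505748 = 91.7352748 u
Δm = 91.7352748 − 90.90268 = 0.8325948 u
E_B = 0.8325948 × 931.5 = 775.562 MeV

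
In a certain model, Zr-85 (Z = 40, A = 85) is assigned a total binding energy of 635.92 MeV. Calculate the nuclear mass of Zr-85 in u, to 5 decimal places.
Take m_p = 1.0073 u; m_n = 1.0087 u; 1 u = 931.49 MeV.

85.00081 u

Mass defect = 635.92 MeV / (931.49 MeV/u) = 0.6826912 u
Constituent mass = 40(1.0073) + 45(1.0087) = 85.6835 u
Nuclear mass = 85.6835 − 0.6826912 = 85.0008088 u ≈ 85.00081 u (to 5 decimal places)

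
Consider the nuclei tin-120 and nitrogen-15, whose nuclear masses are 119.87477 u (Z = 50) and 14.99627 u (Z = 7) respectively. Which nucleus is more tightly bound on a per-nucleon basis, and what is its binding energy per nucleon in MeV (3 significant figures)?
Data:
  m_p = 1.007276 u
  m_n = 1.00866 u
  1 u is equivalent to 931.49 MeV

tin-120: Σm = 50(1.007276) + 70(1.00866) = 120.970000 u; Δm = 1.095230 u; E_B = 1020.2 MeV; E_B/A = 8.502 MeV
nitrogen-15: Σm = 7(1.007276) + 8(1.00866) = 15.120212 u; Δm = 0.123942 u; E_B = 115.45 MeV; E_B/A = 7.697 MeV
tin-120 has the higher binding energy per nucleon, so it is the more tightly bound nucleus.

tin-120; 8.50 MeV/nucleon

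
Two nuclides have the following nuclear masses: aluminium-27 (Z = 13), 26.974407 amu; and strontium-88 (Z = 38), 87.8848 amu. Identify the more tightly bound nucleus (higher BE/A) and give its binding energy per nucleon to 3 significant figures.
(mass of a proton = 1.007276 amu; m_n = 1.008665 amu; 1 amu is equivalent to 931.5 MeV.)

strontium-88; 8.73 MeV/nucleon

aluminium-27: Σm = 13(1.007276) + 14(1.008665) = 27.215898 amu; Δm = 0.241491 amu; E_B = 224.95 MeV; E_B/A = 8.331 MeV
strontium-88: Σm = 38(1.007276) + 50(1.008665) = 88.709738 amu; Δm = 0.824938 amu; E_B = 768.43 MeV; E_B/A = 8.732 MeV
strontium-88 has the higher binding energy per nucleon, so it is the more tightly bound nucleus.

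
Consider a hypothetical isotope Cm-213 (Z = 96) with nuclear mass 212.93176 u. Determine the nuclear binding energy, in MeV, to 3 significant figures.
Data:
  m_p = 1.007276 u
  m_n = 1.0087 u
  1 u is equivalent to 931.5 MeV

Total constituent mass: 96 × 1.007276 + 117 × 1.0087 = 214.716396 u
The mass defect is 214.716396 − 212.93176 = 1.784636 u.
Converting to energy: 1.784636 u × 931.5 MeV/u = 1662.39 MeV

1660 MeV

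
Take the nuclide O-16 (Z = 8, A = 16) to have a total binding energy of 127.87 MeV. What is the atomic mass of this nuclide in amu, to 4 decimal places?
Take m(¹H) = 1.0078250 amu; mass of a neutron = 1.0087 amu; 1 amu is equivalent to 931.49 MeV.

Mass defect = 127.87 MeV / (931.49 MeV/amu) = 0.137275 amu
Constituent mass = 8(1.0078250) + 8(1.0087) = 16.1322000 amu
Atomic mass = 16.1322000 − 0.137275 = 15.9949250 amu ≈ 15.9949 amu (to 4 decimal places)

15.9949 amu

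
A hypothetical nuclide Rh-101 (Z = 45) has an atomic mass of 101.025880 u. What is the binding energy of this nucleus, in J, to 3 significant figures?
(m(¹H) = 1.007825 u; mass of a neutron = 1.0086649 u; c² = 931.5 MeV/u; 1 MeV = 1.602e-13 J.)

Σm = 45·m(¹H) + 56·m_n = 45.352125 + 56.4852344 = 101.8373594 u
The mass defect is 101.8373594 − 101.025880 = 0.8114794 u.
Binding energy = Δm·c² = 0.8114794 × 931.5 MeV/u = 755.893 MeV
In joules: 755.893 MeV × 1.602e-13 J/MeV = 1.2109e-10 J

1.21e-10 J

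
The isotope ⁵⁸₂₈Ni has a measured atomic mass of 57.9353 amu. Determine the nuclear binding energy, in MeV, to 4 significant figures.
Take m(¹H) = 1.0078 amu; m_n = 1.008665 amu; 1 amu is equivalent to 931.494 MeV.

With 28 protons and 30 neutrons (A = 58):
Total constituent mass: 28 × 1.0078 + 30 × 1.008665 = 58.478350 amu
Mass defect Δm = 58.478350 − 57.9353 = 0.543050 amu
Converting to energy: 0.543050 amu × 931.494 MeV/amu = 505.848 MeV

505.8 MeV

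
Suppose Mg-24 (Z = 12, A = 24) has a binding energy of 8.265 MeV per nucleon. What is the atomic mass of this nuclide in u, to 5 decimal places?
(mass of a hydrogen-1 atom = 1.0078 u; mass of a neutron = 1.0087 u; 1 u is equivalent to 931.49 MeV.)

Total binding energy = 24 × 8.265 = 198.360 MeV
Mass defect = 198.360 MeV / (931.49 MeV/u) = 0.2129491 u
Constituent mass = 12(1.0078) + 12(1.0087) = 24.1980 u
Atomic mass = 24.1980 − 0.2129491 = 23.9850509 u ≈ 23.98505 u (to 5 decimal places)

23.98505 u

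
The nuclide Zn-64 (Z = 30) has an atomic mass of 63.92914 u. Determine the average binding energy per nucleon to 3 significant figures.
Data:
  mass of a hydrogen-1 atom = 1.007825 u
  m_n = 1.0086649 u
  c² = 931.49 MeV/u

8.74 MeV/nucleon

The nucleus contains 30 protons and 64 − 30 = 34 neutrons.
Σm = 30·m(¹H) + 34·m_n = 30.234750 + 34.2946066 = 64.5293566 u
Mass defect Δm = 64.5293566 − 63.92914 = 0.6002166 u
Converting to energy: 0.6002166 u × 931.49 MeV/u = 559.096 MeV
Dividing by A = 64 gives 8.736 MeV per nucleon.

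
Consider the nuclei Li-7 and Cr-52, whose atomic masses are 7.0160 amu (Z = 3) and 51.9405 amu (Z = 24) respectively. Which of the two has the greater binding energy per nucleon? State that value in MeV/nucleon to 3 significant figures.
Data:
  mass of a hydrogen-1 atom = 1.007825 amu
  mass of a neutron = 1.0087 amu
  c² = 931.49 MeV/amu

Li-7: Σm = 3(1.007825) + 4(1.0087) = 7.058275 amu; Δm = 0.042275 amu; E_B = 39.379 MeV; E_B/A = 5.626 MeV
Cr-52: Σm = 24(1.007825) + 28(1.0087) = 52.431400 amu; Δm = 0.490900 amu; E_B = 457.27 MeV; E_B/A = 8.794 MeV
Cr-52 has the higher binding energy per nucleon, so it is the more tightly bound nucleus.

Cr-52; 8.79 MeV/nucleon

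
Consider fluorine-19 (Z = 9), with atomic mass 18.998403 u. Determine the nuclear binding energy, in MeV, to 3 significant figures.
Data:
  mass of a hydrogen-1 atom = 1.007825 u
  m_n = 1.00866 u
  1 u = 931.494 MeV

Z = 9, so N = A − Z = 19 − 9 = 10.
Σm = 9·m(¹H) + 10·m_n = 9.070425 + 10.08660 = 19.157025 u
Mass defect Δm = 19.157025 − 18.998403 = 0.158622 u
E_B = 0.158622 × 931.494 = 147.755 MeV

148 MeV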